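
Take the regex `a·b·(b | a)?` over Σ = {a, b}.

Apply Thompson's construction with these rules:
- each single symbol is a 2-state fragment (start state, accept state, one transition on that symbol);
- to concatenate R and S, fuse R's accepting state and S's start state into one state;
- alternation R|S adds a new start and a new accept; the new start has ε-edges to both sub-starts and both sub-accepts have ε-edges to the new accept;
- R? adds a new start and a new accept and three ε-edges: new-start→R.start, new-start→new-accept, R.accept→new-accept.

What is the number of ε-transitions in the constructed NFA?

Recursing over subexpressions:
Each of the 4 symbol leaves contributes 0 ε-transitions.
  b | a = 4 ε-transitions
  (b | a)? = 7 ε-transitions
  a·b·(b | a)? = 7 ε-transitions

7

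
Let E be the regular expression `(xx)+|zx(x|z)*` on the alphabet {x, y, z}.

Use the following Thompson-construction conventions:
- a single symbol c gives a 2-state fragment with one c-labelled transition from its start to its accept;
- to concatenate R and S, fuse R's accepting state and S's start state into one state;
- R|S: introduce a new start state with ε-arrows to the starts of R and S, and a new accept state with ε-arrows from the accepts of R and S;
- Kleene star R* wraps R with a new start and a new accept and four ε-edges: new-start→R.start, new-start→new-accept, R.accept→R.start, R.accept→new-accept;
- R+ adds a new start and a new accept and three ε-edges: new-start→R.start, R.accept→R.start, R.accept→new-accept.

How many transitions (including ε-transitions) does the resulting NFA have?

21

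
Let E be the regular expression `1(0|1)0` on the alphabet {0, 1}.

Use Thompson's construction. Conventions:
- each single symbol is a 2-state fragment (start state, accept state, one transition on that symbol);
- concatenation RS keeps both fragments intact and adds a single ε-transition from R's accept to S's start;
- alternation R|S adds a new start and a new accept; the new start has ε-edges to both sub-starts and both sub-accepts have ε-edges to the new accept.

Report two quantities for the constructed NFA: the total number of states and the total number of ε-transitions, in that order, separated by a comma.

10, 6

By structural recursion:
Each of the 4 symbol leaves contributes 2 states and 0 ε-transitions.
  0|1 — 6 states, 4 ε-transitions
  1(0|1)0 — 10 states, 6 ε-transitions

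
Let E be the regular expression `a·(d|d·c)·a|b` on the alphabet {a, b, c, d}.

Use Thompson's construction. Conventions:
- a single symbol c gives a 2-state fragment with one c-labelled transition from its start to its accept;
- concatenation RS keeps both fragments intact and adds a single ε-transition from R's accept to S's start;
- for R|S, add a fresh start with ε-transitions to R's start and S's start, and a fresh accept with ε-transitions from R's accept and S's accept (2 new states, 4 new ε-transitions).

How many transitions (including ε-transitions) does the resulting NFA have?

By structural recursion:
Each of the 6 symbol leaves contributes 1 transition (1 symbol, 0 ε).
  d·c → 3 transitions (2 symbol, 1 ε)
  d|d·c → 8 transitions (3 symbol, 5 ε)
  a·(d|d·c)·a → 12 transitions (5 symbol, 7 ε)
  a·(d|d·c)·a|b → 17 transitions (6 symbol, 11 ε)

17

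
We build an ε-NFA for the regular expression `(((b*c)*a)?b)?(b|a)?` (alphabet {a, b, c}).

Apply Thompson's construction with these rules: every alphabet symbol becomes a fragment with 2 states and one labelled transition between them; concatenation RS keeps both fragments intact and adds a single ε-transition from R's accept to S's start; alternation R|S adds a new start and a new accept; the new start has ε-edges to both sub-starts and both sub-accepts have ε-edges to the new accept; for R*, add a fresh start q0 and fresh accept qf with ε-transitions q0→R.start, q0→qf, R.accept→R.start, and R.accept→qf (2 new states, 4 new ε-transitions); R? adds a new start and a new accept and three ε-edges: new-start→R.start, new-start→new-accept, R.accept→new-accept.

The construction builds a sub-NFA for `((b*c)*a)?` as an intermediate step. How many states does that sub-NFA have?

12

Fragment for `((b*c)*a)?`:
Each of the 3 symbol leaves contributes a 2-state fragment.
  b* — 4 states
  b*c — 6 states
  (b*c)* — 8 states
  (b*c)*a — 10 states
  ((b*c)*a)? — 12 states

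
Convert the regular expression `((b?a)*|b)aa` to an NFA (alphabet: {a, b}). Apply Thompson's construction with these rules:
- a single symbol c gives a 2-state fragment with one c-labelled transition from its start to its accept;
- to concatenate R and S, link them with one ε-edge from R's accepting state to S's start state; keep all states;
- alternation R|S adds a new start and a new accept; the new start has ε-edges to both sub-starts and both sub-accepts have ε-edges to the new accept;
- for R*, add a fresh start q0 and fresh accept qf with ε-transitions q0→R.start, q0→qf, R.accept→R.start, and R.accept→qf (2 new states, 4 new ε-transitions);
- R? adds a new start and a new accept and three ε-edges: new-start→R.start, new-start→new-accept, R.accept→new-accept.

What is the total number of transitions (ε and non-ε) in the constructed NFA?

Bottom-up over the parse tree:
Each of the 5 symbol leaves contributes 1 transition (1 symbol, 0 ε).
  b? — 4 transitions (1 symbol, 3 ε)
  b?a — 6 transitions (2 symbol, 4 ε)
  (b?a)* — 10 transitions (2 symbol, 8 ε)
  (b?a)*|b — 15 transitions (3 symbol, 12 ε)
  ((b?a)*|b)aa — 19 transitions (5 symbol, 14 ε)

19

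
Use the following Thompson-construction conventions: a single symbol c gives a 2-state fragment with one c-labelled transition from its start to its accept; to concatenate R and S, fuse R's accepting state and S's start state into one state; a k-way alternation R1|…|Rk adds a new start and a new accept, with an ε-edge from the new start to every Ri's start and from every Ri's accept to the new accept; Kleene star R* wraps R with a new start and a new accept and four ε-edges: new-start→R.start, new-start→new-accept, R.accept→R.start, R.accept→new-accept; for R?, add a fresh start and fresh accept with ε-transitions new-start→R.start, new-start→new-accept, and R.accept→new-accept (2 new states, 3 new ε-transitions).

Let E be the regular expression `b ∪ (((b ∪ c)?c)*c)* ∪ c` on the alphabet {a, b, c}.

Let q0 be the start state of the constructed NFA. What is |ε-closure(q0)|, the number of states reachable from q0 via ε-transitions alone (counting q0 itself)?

Compute the ε-closure size of each fragment's start state recursively; a symbol fragment's start has no outgoing ε-edge, so its closure is just itself (size 1).
  b ∪ c : |closure| = 1 + 1 + 1 = 3 (the new accept is not ε-reachable since no branch accepts ε)
  (b ∪ c)? : |closure| = 1 (new start) + 3 (body) + 1 (new accept, via ε) = 5
  (b ∪ c)?c : the left operand accepts ε, so the closure extends into the next operand (the shared merged state is already counted); |closure| = 5 + (1−1) = 5
  ((b ∪ c)?c)* : the star's fresh start ε-reaches both the body's start and the fresh accept: |closure| = 2 + 5 = 7
  ((b ∪ c)?c)*c : the left operand accepts ε, so the closure extends into the next operand (the shared merged state is already counted); |closure| = 7 + (1−1) = 7
  (((b ∪ c)?c)*c)* : |closure| = 1 (new start) + 7 (body) + 1 (new accept) = 9
  b ∪ (((b ∪ c)?c)*c)* ∪ c : new start ε-reaches every alternative's start; at least one alternative accepts ε, so the union's new accept is reached too: |closure| = 1 + 1 + 9 + 1 + 1 = 13

13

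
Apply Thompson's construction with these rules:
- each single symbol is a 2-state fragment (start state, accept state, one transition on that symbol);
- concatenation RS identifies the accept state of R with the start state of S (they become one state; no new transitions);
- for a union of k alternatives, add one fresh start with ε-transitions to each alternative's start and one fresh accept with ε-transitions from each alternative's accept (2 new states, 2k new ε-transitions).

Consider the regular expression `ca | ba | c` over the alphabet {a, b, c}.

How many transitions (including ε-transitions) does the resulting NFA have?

Bottom-up over the parse tree:
Each of the 5 symbol leaves contributes 1 transition (1 symbol, 0 ε).
  ca = 2 transitions (2 symbol, 0 ε)
  ba = 2 transitions (2 symbol, 0 ε)
  ca | ba | c = 11 transitions (5 symbol, 6 ε)

11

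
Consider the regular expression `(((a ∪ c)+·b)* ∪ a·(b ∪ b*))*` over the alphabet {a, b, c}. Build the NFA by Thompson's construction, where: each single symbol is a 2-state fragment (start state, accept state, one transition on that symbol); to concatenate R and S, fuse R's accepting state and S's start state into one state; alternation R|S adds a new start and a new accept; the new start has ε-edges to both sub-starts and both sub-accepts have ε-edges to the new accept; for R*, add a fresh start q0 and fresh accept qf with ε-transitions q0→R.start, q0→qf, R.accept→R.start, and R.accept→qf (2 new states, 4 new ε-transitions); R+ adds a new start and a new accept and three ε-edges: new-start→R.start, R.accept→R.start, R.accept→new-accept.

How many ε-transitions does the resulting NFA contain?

By structural recursion:
Each of the 6 symbol leaves contributes 0 ε-transitions.
  a ∪ c : 4 ε-transitions
  (a ∪ c)+ : 7 ε-transitions
  (a ∪ c)+·b : 7 ε-transitions
  ((a ∪ c)+·b)* : 11 ε-transitions
  b* : 4 ε-transitions
  b ∪ b* : 8 ε-transitions
  a·(b ∪ b*) : 8 ε-transitions
  ((a ∪ c)+·b)* ∪ a·(b ∪ b*) : 23 ε-transitions
  (((a ∪ c)+·b)* ∪ a·(b ∪ b*))* : 27 ε-transitions

27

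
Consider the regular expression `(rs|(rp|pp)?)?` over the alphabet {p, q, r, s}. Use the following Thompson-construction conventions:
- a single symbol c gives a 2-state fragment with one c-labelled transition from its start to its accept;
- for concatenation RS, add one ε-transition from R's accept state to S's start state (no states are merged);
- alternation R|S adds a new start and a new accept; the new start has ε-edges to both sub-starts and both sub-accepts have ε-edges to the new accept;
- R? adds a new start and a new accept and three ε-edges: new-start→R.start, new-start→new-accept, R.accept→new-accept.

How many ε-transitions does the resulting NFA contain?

Recursing over subexpressions:
Each of the 6 symbol leaves contributes 0 ε-transitions.
  rs : 1 ε-transition
  rp : 1 ε-transition
  pp : 1 ε-transition
  rp|pp : 6 ε-transitions
  (rp|pp)? : 9 ε-transitions
  rs|(rp|pp)? : 14 ε-transitions
  (rs|(rp|pp)?)? : 17 ε-transitions

17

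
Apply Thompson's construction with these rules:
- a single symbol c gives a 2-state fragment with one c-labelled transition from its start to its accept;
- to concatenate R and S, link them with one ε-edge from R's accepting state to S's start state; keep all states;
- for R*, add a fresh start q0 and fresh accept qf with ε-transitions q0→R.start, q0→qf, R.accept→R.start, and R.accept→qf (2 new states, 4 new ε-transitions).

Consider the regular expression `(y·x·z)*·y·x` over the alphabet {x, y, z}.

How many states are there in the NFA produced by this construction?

Recursing over subexpressions:
Each of the 5 symbol leaves contributes a 2-state fragment.
  y·x·z — 6 states
  (y·x·z)* — 8 states
  (y·x·z)*·y·x — 12 states

12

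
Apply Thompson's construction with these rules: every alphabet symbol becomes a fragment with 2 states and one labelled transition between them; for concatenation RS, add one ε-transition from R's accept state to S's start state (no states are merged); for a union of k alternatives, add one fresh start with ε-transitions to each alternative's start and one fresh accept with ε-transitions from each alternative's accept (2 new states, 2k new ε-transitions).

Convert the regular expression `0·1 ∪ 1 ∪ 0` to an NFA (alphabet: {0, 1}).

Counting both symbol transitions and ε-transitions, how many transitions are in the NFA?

By structural recursion:
Each of the 4 symbol leaves contributes 1 transition (1 symbol, 0 ε).
  0·1 → 3 transitions (2 symbol, 1 ε)
  0·1 ∪ 1 ∪ 0 → 11 transitions (4 symbol, 7 ε)

11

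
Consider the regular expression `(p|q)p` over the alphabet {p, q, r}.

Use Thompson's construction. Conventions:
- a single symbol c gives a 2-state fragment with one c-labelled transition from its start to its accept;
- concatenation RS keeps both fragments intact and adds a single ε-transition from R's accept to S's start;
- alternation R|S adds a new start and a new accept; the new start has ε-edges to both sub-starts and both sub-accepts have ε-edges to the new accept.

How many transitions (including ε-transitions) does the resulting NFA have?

Building bottom-up:
Each of the 3 symbol leaves contributes 1 transition (1 symbol, 0 ε).
  p|q = 6 transitions (2 symbol, 4 ε)
  (p|q)p = 8 transitions (3 symbol, 5 ε)

8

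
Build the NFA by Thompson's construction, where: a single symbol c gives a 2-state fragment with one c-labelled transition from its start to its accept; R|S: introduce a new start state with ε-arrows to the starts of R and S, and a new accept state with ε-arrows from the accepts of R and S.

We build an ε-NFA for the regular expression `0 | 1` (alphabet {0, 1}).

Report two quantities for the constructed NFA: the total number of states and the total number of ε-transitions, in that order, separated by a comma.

By structural recursion:
Each of the 2 symbol leaves contributes 2 states and 0 ε-transitions.
  0 | 1 : 6 states, 4 ε-transitions

6, 4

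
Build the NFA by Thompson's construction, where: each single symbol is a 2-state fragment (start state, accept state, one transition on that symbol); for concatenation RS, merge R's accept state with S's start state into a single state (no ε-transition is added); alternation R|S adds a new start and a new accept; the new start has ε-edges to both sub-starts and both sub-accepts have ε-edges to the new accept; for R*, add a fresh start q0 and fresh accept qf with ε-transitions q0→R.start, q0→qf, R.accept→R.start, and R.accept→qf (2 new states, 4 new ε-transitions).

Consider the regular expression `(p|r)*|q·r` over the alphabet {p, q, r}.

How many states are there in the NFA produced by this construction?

13

Per subexpression:
Each of the 4 symbol leaves contributes a 2-state fragment.
  p|r — 6 states
  (p|r)* — 8 states
  q·r — 3 states
  (p|r)*|q·r — 13 states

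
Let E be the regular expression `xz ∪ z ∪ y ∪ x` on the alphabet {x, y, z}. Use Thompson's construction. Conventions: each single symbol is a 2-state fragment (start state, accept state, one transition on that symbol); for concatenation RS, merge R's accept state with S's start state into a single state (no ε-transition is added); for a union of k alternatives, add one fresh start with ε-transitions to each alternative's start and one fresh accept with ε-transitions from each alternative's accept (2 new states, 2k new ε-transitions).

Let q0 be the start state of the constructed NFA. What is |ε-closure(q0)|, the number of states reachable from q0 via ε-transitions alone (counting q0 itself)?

5

Work bottom-up. For each fragment F, track |ε-closure(F.start)| and whether F's accept lies in that closure (i.e. whether F accepts ε). A single-symbol fragment has closure size 1 and does not accept ε.
  xz : same as the first factor's closure: C = 1
  xz ∪ z ∪ y ∪ x : new start ε-reaches every alternative's start; none of them accept ε, so the new accept is not reached: C = 1 + 1 + 1 + 1 + 1 = 5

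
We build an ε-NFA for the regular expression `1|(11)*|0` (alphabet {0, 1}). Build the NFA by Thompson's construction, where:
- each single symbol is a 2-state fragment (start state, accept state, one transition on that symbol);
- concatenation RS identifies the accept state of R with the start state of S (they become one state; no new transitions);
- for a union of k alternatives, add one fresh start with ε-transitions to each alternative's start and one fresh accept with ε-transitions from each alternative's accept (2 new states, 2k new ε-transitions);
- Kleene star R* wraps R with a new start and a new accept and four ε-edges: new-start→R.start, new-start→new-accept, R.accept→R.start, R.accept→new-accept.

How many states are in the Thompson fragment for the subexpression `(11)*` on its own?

5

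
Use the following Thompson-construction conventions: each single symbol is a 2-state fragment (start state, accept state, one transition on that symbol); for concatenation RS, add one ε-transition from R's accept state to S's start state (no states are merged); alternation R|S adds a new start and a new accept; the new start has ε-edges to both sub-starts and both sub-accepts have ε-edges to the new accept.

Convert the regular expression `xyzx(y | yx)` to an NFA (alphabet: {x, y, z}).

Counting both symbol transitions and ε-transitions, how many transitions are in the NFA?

Bottom-up over the parse tree:
Each of the 7 symbol leaves contributes 1 transition (1 symbol, 0 ε).
  yx : 3 transitions (2 symbol, 1 ε)
  y | yx : 8 transitions (3 symbol, 5 ε)
  xyzx(y | yx) : 16 transitions (7 symbol, 9 ε)

16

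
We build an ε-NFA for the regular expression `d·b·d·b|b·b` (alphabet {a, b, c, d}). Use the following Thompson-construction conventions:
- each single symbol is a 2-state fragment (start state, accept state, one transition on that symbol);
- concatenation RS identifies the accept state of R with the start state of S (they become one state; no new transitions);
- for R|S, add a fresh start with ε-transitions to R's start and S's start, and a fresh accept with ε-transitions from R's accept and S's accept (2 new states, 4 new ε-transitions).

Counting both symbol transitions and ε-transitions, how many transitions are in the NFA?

Building bottom-up:
Each of the 6 symbol leaves contributes 1 transition (1 symbol, 0 ε).
  d·b·d·b = 4 transitions (4 symbol, 0 ε)
  b·b = 2 transitions (2 symbol, 0 ε)
  d·b·d·b|b·b = 10 transitions (6 symbol, 4 ε)

10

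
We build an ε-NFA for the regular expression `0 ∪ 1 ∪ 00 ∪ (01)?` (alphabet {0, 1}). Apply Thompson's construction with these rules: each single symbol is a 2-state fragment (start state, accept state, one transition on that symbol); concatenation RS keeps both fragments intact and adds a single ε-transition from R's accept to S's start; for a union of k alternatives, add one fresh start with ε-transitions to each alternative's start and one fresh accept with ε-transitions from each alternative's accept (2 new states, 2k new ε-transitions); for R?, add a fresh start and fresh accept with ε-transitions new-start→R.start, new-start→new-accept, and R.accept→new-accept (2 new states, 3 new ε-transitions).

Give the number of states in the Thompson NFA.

Per subexpression:
Each of the 6 symbol leaves contributes a 2-state fragment.
  00 — 4 states
  01 — 4 states
  (01)? — 6 states
  0 ∪ 1 ∪ 00 ∪ (01)? — 16 states

16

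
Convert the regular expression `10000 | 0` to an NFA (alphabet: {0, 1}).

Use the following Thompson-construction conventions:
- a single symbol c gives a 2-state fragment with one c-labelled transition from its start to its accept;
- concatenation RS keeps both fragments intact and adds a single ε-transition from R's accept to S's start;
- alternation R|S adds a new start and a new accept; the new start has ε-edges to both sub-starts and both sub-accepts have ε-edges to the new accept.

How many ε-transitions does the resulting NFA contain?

Building bottom-up:
Each of the 6 symbol leaves contributes 0 ε-transitions.
  10000 : 4 ε-transitions
  10000 | 0 : 8 ε-transitions

8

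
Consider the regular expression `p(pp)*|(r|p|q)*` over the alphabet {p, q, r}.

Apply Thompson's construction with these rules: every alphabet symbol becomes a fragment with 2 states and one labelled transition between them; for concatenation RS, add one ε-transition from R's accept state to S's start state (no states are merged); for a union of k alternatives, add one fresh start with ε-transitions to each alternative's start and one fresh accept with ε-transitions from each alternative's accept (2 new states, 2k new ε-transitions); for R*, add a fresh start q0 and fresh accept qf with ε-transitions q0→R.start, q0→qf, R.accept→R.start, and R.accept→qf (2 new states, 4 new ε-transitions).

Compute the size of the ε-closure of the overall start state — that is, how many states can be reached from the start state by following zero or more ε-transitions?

9

Let C(F) = |ε-closure(F.start)| within fragment F, and note whether F accepts ε. Symbol fragments have C = 1 and do not accept ε. Then:
  pp → same as the first factor's closure: C = 1
  (pp)* → new start has ε-edges to the inner start and to the new accept, so C = 2 + 1 = 3
  p(pp)* → C equals the left operand's closure size = 1 (its accept is not ε-reachable, so the closure stops there)
  r|p|q → new start ε-reaches every alternative's start; none of them accept ε, so the new accept is not reached: C = 1 + 1 + 1 + 1 = 4
  (r|p|q)* → the star's fresh start ε-reaches both the body's start and the fresh accept: C = 2 + 4 = 6
  p(pp)*|(r|p|q)* → new start ε-reaches every alternative's start; at least one alternative accepts ε, so the union's new accept is reached too: C = 1 + 1 + 6 + 1 = 9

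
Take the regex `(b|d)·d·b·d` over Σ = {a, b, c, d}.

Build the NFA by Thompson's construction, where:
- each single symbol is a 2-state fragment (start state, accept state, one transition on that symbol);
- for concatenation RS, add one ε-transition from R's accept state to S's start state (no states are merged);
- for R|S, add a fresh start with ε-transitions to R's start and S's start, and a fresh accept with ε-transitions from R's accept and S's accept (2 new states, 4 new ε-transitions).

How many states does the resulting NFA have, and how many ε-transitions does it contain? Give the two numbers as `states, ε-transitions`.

Per subexpression:
Each of the 5 symbol leaves contributes 2 states and 0 ε-transitions.
  b|d → 6 states, 4 ε-transitions
  (b|d)·d·b·d → 12 states, 7 ε-transitions

12, 7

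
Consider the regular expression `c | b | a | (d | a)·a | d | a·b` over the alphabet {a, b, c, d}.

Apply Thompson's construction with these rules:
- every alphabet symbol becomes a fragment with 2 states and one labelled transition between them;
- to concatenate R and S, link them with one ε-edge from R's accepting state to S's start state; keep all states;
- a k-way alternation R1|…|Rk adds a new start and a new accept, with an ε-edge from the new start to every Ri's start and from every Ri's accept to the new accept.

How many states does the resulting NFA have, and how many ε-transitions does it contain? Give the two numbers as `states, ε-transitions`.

22, 18

Per subexpression:
Each of the 9 symbol leaves contributes 2 states and 0 ε-transitions.
  d | a — 6 states, 4 ε-transitions
  (d | a)·a — 8 states, 5 ε-transitions
  a·b — 4 states, 1 ε-transition
  c | b | a | (d | a)·a | d | a·b — 22 states, 18 ε-transitions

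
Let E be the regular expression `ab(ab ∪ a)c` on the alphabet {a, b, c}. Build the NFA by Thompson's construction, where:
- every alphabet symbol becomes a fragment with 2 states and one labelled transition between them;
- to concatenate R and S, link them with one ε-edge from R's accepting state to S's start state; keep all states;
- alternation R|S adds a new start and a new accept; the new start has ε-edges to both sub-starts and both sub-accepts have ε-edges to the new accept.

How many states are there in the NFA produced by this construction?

14

Recursing over subexpressions:
Each of the 6 symbol leaves contributes a 2-state fragment.
  ab → 4 states
  ab ∪ a → 8 states
  ab(ab ∪ a)c → 14 states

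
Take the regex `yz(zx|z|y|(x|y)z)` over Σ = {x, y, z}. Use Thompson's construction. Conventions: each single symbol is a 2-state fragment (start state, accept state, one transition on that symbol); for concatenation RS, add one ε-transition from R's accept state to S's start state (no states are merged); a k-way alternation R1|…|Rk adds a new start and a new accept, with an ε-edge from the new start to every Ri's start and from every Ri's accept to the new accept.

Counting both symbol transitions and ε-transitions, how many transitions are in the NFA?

Per subexpression:
Each of the 9 symbol leaves contributes 1 transition (1 symbol, 0 ε).
  zx = 3 transitions (2 symbol, 1 ε)
  x|y = 6 transitions (2 symbol, 4 ε)
  (x|y)z = 8 transitions (3 symbol, 5 ε)
  zx|z|y|(x|y)z = 21 transitions (7 symbol, 14 ε)
  yz(zx|z|y|(x|y)z) = 25 transitions (9 symbol, 16 ε)

25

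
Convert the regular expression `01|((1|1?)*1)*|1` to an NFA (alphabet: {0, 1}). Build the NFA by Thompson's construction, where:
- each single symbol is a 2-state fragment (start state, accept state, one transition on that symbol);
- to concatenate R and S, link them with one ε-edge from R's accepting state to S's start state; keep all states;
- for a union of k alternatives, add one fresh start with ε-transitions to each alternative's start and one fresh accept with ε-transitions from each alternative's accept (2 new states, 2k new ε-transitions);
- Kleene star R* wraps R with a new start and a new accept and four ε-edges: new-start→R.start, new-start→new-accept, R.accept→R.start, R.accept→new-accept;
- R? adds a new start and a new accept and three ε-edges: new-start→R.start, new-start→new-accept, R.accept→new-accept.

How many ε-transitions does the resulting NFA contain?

Per subexpression:
Each of the 6 symbol leaves contributes 0 ε-transitions.
  01 : 1 ε-transition
  1? : 3 ε-transitions
  1|1? : 7 ε-transitions
  (1|1?)* : 11 ε-transitions
  (1|1?)*1 : 12 ε-transitions
  ((1|1?)*1)* : 16 ε-transitions
  01|((1|1?)*1)*|1 : 23 ε-transitions

23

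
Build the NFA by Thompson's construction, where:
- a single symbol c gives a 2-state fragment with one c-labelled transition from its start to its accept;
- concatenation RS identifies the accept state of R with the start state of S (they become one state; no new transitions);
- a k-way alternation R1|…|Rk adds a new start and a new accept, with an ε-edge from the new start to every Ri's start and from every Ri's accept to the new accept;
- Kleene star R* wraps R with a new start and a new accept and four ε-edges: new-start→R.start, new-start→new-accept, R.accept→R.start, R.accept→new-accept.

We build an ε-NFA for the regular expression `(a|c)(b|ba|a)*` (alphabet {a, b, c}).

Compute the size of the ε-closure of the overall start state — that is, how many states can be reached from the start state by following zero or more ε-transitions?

3

Compute the ε-closure size of each fragment's start state recursively; a symbol fragment's start has no outgoing ε-edge, so its closure is just itself (size 1).
  a|c — new start ε-reaches every alternative's start; none of them accept ε, so the new accept is not reached: |closure| = 1 + 1 + 1 = 3
  ba — same as the first factor's closure: |closure| = 1
  b|ba|a — new start ε-reaches every alternative's start; none of them accept ε, so the new accept is not reached: |closure| = 1 + 1 + 1 + 1 = 4
  (b|ba|a)* — the star's fresh start ε-reaches both the body's start and the fresh accept: |closure| = 2 + 4 = 6
  (a|c)(b|ba|a)* — same as the first factor's closure: |closure| = 3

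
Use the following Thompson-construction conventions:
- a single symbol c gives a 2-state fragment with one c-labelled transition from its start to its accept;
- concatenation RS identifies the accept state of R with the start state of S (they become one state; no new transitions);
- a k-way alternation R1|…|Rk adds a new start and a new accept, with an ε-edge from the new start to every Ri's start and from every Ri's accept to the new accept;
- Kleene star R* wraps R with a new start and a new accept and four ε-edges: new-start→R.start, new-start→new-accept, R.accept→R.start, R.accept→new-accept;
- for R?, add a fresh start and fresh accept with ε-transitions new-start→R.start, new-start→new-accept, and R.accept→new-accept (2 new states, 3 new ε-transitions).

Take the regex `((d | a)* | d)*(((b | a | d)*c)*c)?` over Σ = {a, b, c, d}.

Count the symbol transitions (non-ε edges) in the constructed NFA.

8

Recursing over subexpressions:
Each of the 8 symbol leaves contributes exactly 1 symbol transition.
  d | a = 2 symbol transitions
  (d | a)* = 2 symbol transitions
  (d | a)* | d = 3 symbol transitions
  ((d | a)* | d)* = 3 symbol transitions
  b | a | d = 3 symbol transitions
  (b | a | d)* = 3 symbol transitions
  (b | a | d)*c = 4 symbol transitions
  ((b | a | d)*c)* = 4 symbol transitions
  ((b | a | d)*c)*c = 5 symbol transitions
  (((b | a | d)*c)*c)? = 5 symbol transitions
  ((d | a)* | d)*(((b | a | d)*c)*c)? = 8 symbol transitions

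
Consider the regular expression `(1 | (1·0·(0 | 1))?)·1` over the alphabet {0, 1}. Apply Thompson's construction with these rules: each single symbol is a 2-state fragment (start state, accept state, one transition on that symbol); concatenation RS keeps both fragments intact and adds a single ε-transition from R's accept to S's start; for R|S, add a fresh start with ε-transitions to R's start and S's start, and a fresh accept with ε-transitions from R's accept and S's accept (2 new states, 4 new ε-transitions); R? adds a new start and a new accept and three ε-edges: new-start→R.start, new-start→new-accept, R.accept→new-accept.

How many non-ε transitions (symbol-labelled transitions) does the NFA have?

6

Recursing over subexpressions:
Each of the 6 symbol leaves contributes exactly 1 symbol transition.
  0 | 1 — 2 symbol transitions
  1·0·(0 | 1) — 4 symbol transitions
  (1·0·(0 | 1))? — 4 symbol transitions
  1 | (1·0·(0 | 1))? — 5 symbol transitions
  (1 | (1·0·(0 | 1))?)·1 — 6 symbol transitions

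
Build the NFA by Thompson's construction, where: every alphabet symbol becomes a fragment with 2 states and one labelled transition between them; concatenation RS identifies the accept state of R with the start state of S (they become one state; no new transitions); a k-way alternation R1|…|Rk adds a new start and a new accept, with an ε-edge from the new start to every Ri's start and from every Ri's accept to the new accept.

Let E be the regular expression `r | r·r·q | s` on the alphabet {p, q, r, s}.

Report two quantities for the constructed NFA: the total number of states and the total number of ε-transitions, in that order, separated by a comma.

By structural recursion:
Each of the 5 symbol leaves contributes 2 states and 0 ε-transitions.
  r·r·q = 4 states, 0 ε-transitions
  r | r·r·q | s = 10 states, 6 ε-transitions

10, 6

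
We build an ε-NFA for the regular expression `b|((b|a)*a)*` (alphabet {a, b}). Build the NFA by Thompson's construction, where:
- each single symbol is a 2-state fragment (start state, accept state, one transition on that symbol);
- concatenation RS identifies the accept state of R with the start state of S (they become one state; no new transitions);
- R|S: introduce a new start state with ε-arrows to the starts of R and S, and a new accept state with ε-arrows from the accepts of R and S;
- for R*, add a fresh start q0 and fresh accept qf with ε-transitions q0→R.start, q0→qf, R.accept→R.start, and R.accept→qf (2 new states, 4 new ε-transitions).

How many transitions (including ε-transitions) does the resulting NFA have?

Per subexpression:
Each of the 4 symbol leaves contributes 1 transition (1 symbol, 0 ε).
  b|a — 6 transitions (2 symbol, 4 ε)
  (b|a)* — 10 transitions (2 symbol, 8 ε)
  (b|a)*a — 11 transitions (3 symbol, 8 ε)
  ((b|a)*a)* — 15 transitions (3 symbol, 12 ε)
  b|((b|a)*a)* — 20 transitions (4 symbol, 16 ε)

20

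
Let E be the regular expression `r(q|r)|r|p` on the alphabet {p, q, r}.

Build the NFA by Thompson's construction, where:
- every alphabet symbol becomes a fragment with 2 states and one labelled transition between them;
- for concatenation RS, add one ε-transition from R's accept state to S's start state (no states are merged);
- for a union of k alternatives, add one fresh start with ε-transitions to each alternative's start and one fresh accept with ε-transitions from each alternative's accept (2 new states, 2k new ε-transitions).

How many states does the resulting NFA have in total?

14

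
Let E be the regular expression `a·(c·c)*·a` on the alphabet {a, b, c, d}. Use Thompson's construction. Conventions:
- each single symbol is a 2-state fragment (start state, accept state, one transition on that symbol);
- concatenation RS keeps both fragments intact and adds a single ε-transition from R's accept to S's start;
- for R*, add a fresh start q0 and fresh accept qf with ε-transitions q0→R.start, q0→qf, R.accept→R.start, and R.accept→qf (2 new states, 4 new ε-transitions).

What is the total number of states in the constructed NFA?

Recursing over subexpressions:
Each of the 4 symbol leaves contributes a 2-state fragment.
  c·c — 4 states
  (c·c)* — 6 states
  a·(c·c)*·a — 10 states

10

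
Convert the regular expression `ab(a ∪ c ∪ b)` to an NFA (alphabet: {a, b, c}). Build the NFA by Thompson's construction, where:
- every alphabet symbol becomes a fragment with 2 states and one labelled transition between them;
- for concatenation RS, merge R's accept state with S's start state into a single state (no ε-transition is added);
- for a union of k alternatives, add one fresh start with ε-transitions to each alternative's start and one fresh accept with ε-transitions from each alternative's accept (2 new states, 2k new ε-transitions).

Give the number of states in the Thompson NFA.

Bottom-up over the parse tree:
Each of the 5 symbol leaves contributes a 2-state fragment.
  a ∪ c ∪ b → 8 states
  ab(a ∪ c ∪ b) → 10 states

10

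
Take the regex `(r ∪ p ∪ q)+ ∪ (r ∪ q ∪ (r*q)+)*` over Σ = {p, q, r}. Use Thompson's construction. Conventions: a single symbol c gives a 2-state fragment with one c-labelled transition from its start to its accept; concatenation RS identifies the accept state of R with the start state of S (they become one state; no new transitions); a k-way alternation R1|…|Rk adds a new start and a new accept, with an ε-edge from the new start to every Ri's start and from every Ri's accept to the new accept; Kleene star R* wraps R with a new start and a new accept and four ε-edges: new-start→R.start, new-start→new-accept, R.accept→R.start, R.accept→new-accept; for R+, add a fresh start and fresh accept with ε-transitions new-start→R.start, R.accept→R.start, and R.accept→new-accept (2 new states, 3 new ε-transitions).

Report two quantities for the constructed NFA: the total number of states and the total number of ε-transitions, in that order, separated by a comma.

27, 30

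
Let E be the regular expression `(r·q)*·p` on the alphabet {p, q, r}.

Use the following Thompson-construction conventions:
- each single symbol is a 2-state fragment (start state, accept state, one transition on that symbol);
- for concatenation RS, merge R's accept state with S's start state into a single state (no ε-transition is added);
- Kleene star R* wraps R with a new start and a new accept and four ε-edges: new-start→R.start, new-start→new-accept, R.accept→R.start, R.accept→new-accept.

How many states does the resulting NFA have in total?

Per subexpression:
Each of the 3 symbol leaves contributes a 2-state fragment.
  r·q : 3 states
  (r·q)* : 5 states
  (r·q)*·p : 6 states

6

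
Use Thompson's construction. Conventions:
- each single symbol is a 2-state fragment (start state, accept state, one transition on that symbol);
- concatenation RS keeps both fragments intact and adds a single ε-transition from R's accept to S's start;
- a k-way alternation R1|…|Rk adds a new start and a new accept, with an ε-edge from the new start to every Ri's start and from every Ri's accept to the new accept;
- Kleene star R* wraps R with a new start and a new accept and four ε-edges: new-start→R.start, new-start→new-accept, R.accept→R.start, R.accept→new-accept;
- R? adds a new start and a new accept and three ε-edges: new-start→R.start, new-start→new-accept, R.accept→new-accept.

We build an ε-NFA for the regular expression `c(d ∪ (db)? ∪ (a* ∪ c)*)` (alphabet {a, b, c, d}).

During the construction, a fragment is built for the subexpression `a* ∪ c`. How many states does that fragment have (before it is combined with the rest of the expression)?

Fragment for `a* ∪ c`:
Each of the 2 symbol leaves contributes a 2-state fragment.
  a* = 4 states
  a* ∪ c = 8 states

8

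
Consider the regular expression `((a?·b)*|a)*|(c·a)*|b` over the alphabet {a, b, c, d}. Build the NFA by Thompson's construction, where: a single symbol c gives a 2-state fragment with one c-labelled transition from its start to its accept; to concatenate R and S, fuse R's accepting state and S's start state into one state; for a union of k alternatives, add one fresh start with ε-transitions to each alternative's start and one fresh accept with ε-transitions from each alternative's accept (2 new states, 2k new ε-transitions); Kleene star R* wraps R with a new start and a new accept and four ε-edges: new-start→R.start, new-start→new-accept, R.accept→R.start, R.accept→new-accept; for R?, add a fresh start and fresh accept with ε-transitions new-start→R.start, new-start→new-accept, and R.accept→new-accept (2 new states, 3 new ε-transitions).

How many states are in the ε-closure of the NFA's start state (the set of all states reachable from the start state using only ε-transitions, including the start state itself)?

16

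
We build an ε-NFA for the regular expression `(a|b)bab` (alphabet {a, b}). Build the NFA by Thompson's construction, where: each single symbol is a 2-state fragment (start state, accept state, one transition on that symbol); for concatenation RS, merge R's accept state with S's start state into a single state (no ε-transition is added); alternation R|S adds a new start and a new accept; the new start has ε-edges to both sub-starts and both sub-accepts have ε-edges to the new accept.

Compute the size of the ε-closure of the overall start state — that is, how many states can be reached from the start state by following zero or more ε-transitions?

Let C(F) = |ε-closure(F.start)| within fragment F, and note whether F accepts ε. Symbol fragments have C = 1 and do not accept ε. Then:
  a|b : C = 1 + 1 + 1 = 3 (the new accept is not ε-reachable since no branch accepts ε)
  (a|b)bab : same as the first factor's closure: C = 3

3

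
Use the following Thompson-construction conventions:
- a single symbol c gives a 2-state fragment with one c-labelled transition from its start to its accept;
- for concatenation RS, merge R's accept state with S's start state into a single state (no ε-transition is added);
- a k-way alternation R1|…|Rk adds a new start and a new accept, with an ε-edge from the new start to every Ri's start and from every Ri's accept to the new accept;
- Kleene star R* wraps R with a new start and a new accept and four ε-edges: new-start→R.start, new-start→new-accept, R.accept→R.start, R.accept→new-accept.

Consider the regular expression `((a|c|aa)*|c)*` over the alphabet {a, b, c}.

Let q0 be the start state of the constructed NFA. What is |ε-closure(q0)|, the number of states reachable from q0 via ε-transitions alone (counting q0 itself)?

11

Compute the ε-closure size of each fragment's start state recursively; a symbol fragment's start has no outgoing ε-edge, so its closure is just itself (size 1).
  aa → same as the first factor's closure: |ε-closure| = 1
  a|c|aa → |ε-closure| = 1 + 1 + 1 + 1 = 4 (the new accept is not ε-reachable since no branch accepts ε)
  (a|c|aa)* → the star's fresh start ε-reaches both the body's start and the fresh accept: |ε-closure| = 2 + 4 = 6
  (a|c|aa)*|c → |ε-closure| = 1 (new start) + (6 + 1) + 1 (new accept, since some branch ε-reaches its own accept) = 9
  ((a|c|aa)*|c)* → |ε-closure| = 1 (new start) + 9 (body) + 1 (new accept) = 11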